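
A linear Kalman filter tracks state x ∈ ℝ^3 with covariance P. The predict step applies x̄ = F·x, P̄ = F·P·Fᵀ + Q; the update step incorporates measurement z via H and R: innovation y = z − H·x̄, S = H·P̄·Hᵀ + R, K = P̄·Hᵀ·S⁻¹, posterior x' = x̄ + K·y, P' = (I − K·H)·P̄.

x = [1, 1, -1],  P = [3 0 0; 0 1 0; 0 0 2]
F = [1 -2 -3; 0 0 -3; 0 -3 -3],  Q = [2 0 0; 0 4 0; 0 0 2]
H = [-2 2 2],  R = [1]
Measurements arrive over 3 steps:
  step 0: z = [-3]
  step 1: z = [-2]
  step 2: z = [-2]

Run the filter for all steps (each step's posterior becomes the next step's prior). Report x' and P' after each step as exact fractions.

step 0: x̄ = F·x = [2, 3, 0]
step 0: P̄ = F·P·Fᵀ + Q = [27 18 24; 18 22 18; 24 18 29]
step 0: y = z − H·x̄ = [-5]
step 0: S = H·P̄·Hᵀ + R = [121]
step 0: K = P̄·Hᵀ·S⁻¹ = [30/121; 4/11; 46/121]
step 0: x' = x̄ + K·y = [92/121, 13/11, -230/121]
step 0: P' = (I − K·H)·P̄ = [2367/121 78/11 1524/121; 78/11 6 14/11; 1524/121 14/11 1393/121]
step 1: x̄ = F·x = [496/121, 690/121, 261/121]
step 1: P̄ = F·P·Fᵀ + Q = [7322/121 8889/121 12057/121; 8889/121 13021/121 13923/121; 12057/121 13923/121 22085/121]
step 1: y = z − H·x̄ = [-1152/121]
step 1: S = H·P̄·Hᵀ + R = [113649/121]
step 1: K = P̄·Hᵀ·S⁻¹ = [27248/113649; 36110/113649; 1114/2643]
step 1: x' = x̄ + K·y = [68816/37883, 101430/37883, -1635/881]
step 1: P' = (I − K·H)·P̄ = [741194/113649 217361/113649 12499/2643; 217361/113649 1453649/113649 -28331/2643; 12499/2643 -28331/2643 41387/2643]
step 2: x̄ = F·x = [76871/37883, 4905/881, -93375/37883]
step 2: P̄ = F·P·Fᵀ + Q = [4086875/113649 55000/881 1400238/37883; 55000/881 127685/881 39168/881; 1400238/37883 39168/881 2466238/37883]
step 2: y = z − H·x̄ = [-157104/37883]
step 2: S = H·P̄·Hᵀ + R = [61997129/113649]
step 2: K = P̄·Hᵀ·S⁻¹ = [14417678/61997129; 28858074/61997129; 16501344/61997129]
step 2: x' = x̄ + K·y = [66011309/61997129, 225494433/61997129, -221244597/61997129]
step 2: P' = (I − K·H)·P̄ = [400400159/61997129 209444972/61997129 198164026/61997129; 209444972/61997129 1657638041/61997129 -1433764032/61997129; 198164026/61997129 -1433764032/61997129 1640178730/61997129]

step 0: x' = [92/121, 13/11, -230/121], P' = [2367/121 78/11 1524/121; 78/11 6 14/11; 1524/121 14/11 1393/121]
step 1: x' = [68816/37883, 101430/37883, -1635/881], P' = [741194/113649 217361/113649 12499/2643; 217361/113649 1453649/113649 -28331/2643; 12499/2643 -28331/2643 41387/2643]
step 2: x' = [66011309/61997129, 225494433/61997129, -221244597/61997129], P' = [400400159/61997129 209444972/61997129 198164026/61997129; 209444972/61997129 1657638041/61997129 -1433764032/61997129; 198164026/61997129 -1433764032/61997129 1640178730/61997129]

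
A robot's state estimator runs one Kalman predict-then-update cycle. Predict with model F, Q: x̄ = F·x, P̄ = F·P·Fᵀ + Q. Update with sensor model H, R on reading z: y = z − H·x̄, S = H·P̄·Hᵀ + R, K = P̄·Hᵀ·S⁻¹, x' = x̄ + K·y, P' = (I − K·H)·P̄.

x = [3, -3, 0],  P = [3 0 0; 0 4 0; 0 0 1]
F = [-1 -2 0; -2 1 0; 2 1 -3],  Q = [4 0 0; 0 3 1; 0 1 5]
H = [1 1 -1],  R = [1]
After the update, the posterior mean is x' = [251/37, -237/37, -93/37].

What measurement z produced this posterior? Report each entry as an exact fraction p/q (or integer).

x̄ = F·x = [3, -9, 3]
P̄ = F·P·Fᵀ + Q = [23 -2 -14; -2 19 -7; -14 -7 30]
S = H·P̄·Hᵀ + R = [111]
K = P̄·Hᵀ·S⁻¹ = [35/111; 8/37; -17/37]
x' − x̄ = [140/37, 96/37, -204/37] = K·y
y = (KᵀK)⁻¹·Kᵀ·(x' − x̄) = [12]
z = y + H·x̄ = [12] + [-9] = [3]

z = [3]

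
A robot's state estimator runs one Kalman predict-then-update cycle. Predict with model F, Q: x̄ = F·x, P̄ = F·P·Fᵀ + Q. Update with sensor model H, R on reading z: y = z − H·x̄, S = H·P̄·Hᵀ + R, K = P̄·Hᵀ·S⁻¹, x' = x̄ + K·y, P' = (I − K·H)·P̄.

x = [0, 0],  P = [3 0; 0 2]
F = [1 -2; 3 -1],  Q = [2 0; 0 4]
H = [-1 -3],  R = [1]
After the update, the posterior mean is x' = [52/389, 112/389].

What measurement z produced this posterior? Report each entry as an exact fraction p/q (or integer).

z = [-1]

x̄ = F·x = [0, 0]
P̄ = F·P·Fᵀ + Q = [13 13; 13 33]
S = H·P̄·Hᵀ + R = [389]
K = P̄·Hᵀ·S⁻¹ = [-52/389; -112/389]
x' − x̄ = [52/389, 112/389] = K·y
y = (KᵀK)⁻¹·Kᵀ·(x' − x̄) = [-1]
z = y + H·x̄ = [-1] + [0] = [-1]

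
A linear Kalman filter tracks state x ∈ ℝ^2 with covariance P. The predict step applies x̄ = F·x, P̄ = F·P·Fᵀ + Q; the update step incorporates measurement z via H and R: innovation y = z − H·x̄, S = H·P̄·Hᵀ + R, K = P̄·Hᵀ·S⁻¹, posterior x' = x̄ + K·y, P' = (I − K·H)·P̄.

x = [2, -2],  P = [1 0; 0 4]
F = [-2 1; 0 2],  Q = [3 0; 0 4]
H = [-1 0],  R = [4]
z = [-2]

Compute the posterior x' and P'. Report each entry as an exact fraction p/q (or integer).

x' = [-2/15, 4/15]
P' = [44/15 32/15; 32/15 236/15]

x̄ = F·x = [-6, -4]
P̄ = F·P·Fᵀ + Q = [11 8; 8 20]
y = z − H·x̄ = [-8]
S = H·P̄·Hᵀ + R = [15]
K = P̄·Hᵀ·S⁻¹ = [-11/15; -8/15]
x' = x̄ + K·y = [-2/15, 4/15]
P' = (I − K·H)·P̄ = [44/15 32/15; 32/15 236/15]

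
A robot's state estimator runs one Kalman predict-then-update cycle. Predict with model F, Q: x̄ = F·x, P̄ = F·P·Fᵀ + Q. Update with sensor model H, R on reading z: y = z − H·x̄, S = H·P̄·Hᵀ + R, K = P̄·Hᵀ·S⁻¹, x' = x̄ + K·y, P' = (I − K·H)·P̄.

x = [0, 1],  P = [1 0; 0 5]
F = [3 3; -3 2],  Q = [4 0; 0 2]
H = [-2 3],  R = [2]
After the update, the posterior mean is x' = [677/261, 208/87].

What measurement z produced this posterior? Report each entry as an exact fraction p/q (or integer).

x̄ = F·x = [3, 2]
P̄ = F·P·Fᵀ + Q = [58 21; 21 31]
S = H·P̄·Hᵀ + R = [261]
K = P̄·Hᵀ·S⁻¹ = [-53/261; 17/87]
x' − x̄ = [-106/261, 34/87] = K·y
y = (KᵀK)⁻¹·Kᵀ·(x' − x̄) = [2]
z = y + H·x̄ = [2] + [0] = [2]

z = [2]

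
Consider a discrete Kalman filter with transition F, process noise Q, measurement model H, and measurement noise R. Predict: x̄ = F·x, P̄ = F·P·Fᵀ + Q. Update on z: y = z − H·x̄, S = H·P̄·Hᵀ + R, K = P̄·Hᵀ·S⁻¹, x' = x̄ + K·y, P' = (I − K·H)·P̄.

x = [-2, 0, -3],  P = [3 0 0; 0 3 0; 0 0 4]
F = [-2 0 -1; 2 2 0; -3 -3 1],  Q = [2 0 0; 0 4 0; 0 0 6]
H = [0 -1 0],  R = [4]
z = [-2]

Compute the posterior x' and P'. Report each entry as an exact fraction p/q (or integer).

x' = [19/4, 5/4, -15/4]
P' = [27/2 -3/2 1/2; -3/2 7/2 -9/2; 1/2 -9/2 47/2]

x̄ = F·x = [7, -4, 3]
P̄ = F·P·Fᵀ + Q = [18 -12 14; -12 28 -36; 14 -36 64]
y = z − H·x̄ = [-6]
S = H·P̄·Hᵀ + R = [32]
K = P̄·Hᵀ·S⁻¹ = [3/8; -7/8; 9/8]
x' = x̄ + K·y = [19/4, 5/4, -15/4]
P' = (I − K·H)·P̄ = [27/2 -3/2 1/2; -3/2 7/2 -9/2; 1/2 -9/2 47/2]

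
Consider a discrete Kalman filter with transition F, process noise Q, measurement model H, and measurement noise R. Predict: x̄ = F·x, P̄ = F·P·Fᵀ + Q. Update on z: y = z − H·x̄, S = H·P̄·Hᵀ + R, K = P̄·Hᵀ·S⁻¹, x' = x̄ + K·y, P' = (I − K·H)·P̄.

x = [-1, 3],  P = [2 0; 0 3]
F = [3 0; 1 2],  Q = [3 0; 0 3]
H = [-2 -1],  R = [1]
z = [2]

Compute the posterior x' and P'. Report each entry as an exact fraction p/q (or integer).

x' = [-71/21, 601/126]
P' = [19/7 -106/21; -106/21 1301/126]

x̄ = F·x = [-3, 5]
P̄ = F·P·Fᵀ + Q = [21 6; 6 17]
y = z − H·x̄ = [1]
S = H·P̄·Hᵀ + R = [126]
K = P̄·Hᵀ·S⁻¹ = [-8/21; -29/126]
x' = x̄ + K·y = [-71/21, 601/126]
P' = (I − K·H)·P̄ = [19/7 -106/21; -106/21 1301/126]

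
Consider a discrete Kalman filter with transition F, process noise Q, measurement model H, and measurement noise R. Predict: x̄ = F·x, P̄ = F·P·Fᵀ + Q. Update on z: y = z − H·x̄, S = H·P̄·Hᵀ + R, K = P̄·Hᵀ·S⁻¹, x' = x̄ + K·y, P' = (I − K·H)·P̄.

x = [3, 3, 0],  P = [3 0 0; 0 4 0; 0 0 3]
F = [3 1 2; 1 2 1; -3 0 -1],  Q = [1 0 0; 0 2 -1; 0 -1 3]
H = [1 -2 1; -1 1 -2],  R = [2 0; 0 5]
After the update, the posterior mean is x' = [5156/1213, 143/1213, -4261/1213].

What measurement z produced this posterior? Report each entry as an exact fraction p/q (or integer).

x̄ = F·x = [12, 9, -9]
P̄ = F·P·Fᵀ + Q = [44 23 -33; 23 24 -13; -33 -13 33]
S = H·P̄·Hᵀ + R = [69 -55; -55 79]
K = P̄·Hᵀ·S⁻¹ = [-145/1213 590/1213; -1517/2426 -227/2426; -238/1213 -872/1213]
x' − x̄ = [-9400/1213, -10774/1213, 6656/1213] = K·y
y = (KᵀK)⁻¹·Kᵀ·(x' − x̄) = [16, -12]
z = y + H·x̄ = [16, -12] + [-15, 15] = [1, 3]

z = [1, 3]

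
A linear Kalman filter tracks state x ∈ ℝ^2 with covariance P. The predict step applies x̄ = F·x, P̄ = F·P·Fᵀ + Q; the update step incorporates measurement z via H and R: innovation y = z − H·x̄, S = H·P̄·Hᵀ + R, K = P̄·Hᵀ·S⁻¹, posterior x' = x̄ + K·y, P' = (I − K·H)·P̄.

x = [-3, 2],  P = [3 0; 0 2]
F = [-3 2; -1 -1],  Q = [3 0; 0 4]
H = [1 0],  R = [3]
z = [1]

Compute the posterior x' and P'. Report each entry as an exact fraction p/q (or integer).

x̄ = F·x = [13, 1]
P̄ = F·P·Fᵀ + Q = [38 5; 5 9]
y = z − H·x̄ = [-12]
S = H·P̄·Hᵀ + R = [41]
K = P̄·Hᵀ·S⁻¹ = [38/41; 5/41]
x' = x̄ + K·y = [77/41, -19/41]
P' = (I − K·H)·P̄ = [114/41 15/41; 15/41 344/41]

x' = [77/41, -19/41]
P' = [114/41 15/41; 15/41 344/41]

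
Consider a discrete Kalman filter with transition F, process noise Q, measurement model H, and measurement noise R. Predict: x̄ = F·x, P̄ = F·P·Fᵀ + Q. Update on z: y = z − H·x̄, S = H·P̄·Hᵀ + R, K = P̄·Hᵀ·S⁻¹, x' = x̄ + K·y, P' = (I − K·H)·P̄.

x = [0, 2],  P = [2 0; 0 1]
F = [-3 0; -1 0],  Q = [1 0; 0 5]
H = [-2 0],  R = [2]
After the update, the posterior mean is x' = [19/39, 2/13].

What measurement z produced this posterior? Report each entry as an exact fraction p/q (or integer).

z = [-1]

x̄ = F·x = [0, 0]
P̄ = F·P·Fᵀ + Q = [19 6; 6 7]
S = H·P̄·Hᵀ + R = [78]
K = P̄·Hᵀ·S⁻¹ = [-19/39; -2/13]
x' − x̄ = [19/39, 2/13] = K·y
y = (KᵀK)⁻¹·Kᵀ·(x' − x̄) = [-1]
z = y + H·x̄ = [-1] + [0] = [-1]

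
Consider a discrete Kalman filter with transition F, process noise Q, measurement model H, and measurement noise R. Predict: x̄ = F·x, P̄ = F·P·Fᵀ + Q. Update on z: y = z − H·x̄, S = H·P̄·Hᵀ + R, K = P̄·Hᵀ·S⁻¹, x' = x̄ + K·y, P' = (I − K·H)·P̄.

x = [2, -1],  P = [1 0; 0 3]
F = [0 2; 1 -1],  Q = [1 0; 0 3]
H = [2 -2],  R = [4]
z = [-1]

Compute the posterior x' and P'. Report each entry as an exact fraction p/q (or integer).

x' = [13/22, 27/22]
P' = [68/33 49/33; 49/33 62/33]

x̄ = F·x = [-2, 3]
P̄ = F·P·Fᵀ + Q = [13 -6; -6 7]
y = z − H·x̄ = [9]
S = H·P̄·Hᵀ + R = [132]
K = P̄·Hᵀ·S⁻¹ = [19/66; -13/66]
x' = x̄ + K·y = [13/22, 27/22]
P' = (I − K·H)·P̄ = [68/33 49/33; 49/33 62/33]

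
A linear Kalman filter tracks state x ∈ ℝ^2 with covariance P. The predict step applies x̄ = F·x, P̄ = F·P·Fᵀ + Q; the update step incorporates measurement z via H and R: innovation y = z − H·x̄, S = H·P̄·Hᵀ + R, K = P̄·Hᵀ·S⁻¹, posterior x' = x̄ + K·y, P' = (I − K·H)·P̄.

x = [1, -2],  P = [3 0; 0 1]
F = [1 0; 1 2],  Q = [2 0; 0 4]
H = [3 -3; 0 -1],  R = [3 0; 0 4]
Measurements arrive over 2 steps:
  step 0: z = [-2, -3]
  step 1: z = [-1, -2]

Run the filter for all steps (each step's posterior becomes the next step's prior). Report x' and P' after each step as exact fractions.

step 0: x̄ = F·x = [1, -3]
step 0: P̄ = F·P·Fᵀ + Q = [5 3; 3 11]
step 0: y = z − H·x̄ = [-14, -6]
step 0: S = H·P̄·Hᵀ + R = [93 24; 24 15]
step 0: K = P̄·Hᵀ·S⁻¹ = [18/91 -47/91; -32/273 -149/273]
step 0: x' = x̄ + K·y = [121/91, 523/273]
step 0: P' = (I − K·H)·P̄ = [206/91 188/91; 188/91 596/273]
step 1: x̄ = F·x = [121/91, 1409/273]
step 1: P̄ = F·P·Fᵀ + Q = [388/91 582/91; 582/91 6350/273]
step 1: y = z − H·x̄ = [955/91, 863/273]
step 1: S = H·P̄·Hᵀ + R = [12339/91 4604/91; 4604/91 7442/273]
step 1: K = P̄·Hᵀ·S⁻¹ = [1358/10343 -4947/10343; -9208/51715 -27037/51715]
step 1: x' = x̄ + K·y = [12366/10343, 84808/51715]
step 1: P' = (I − K·H)·P̄ = [21146/10343 19788/10343; 19788/10343 108148/51715]

step 0: x' = [121/91, 523/273], P' = [206/91 188/91; 188/91 596/273]
step 1: x' = [12366/10343, 84808/51715], P' = [21146/10343 19788/10343; 19788/10343 108148/51715]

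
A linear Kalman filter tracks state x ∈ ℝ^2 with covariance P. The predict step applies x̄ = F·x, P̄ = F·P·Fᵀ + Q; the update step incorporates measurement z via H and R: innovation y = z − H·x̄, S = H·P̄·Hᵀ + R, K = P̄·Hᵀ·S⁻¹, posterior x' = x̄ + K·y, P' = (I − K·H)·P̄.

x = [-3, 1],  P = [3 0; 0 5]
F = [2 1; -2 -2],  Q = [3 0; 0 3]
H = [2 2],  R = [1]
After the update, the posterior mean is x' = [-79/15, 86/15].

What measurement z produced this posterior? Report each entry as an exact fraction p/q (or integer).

x̄ = F·x = [-5, 4]
P̄ = F·P·Fᵀ + Q = [20 -22; -22 35]
S = H·P̄·Hᵀ + R = [45]
K = P̄·Hᵀ·S⁻¹ = [-4/45; 26/45]
x' − x̄ = [-4/15, 26/15] = K·y
y = (KᵀK)⁻¹·Kᵀ·(x' − x̄) = [3]
z = y + H·x̄ = [3] + [-2] = [1]

z = [1]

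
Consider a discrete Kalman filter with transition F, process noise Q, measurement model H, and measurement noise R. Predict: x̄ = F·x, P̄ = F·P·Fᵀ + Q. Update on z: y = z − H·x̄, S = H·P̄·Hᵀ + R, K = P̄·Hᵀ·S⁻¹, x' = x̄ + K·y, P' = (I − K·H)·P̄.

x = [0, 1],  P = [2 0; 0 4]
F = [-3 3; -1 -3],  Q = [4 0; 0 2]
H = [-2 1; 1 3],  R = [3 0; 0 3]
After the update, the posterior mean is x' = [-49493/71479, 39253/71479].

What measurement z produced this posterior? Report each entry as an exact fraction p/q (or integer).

z = [2, 1]

x̄ = F·x = [3, -3]
P̄ = F·P·Fᵀ + Q = [58 -30; -30 40]
S = H·P̄·Hᵀ + R = [395 154; 154 241]
K = P̄·Hᵀ·S⁻¹ = [-30258/71479 9844/71479; 10240/71479 20150/71479]
x' − x̄ = [-263930/71479, 253690/71479] = K·y
y = (KᵀK)⁻¹·Kᵀ·(x' − x̄) = [11, 7]
z = y + H·x̄ = [11, 7] + [-9, -6] = [2, 1]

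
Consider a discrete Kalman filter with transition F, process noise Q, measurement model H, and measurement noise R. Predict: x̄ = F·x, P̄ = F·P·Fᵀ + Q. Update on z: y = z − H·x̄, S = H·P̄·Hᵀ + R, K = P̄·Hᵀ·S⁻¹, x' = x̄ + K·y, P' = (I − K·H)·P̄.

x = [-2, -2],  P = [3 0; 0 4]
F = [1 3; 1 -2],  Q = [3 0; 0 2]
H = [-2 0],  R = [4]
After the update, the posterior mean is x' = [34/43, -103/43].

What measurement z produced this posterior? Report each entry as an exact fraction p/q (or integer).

x̄ = F·x = [-8, 2]
P̄ = F·P·Fᵀ + Q = [42 -21; -21 21]
S = H·P̄·Hᵀ + R = [172]
K = P̄·Hᵀ·S⁻¹ = [-21/43; 21/86]
x' − x̄ = [378/43, -189/43] = K·y
y = (KᵀK)⁻¹·Kᵀ·(x' − x̄) = [-18]
z = y + H·x̄ = [-18] + [16] = [-2]

z = [-2]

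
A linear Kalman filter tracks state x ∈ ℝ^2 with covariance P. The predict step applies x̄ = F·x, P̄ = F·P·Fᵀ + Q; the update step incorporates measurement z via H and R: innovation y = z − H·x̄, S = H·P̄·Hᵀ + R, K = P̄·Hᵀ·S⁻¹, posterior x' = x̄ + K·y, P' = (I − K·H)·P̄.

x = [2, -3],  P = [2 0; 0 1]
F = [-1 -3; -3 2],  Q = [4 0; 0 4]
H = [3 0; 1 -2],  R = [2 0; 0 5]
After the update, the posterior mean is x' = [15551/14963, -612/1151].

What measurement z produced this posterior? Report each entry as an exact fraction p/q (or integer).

z = [3, 1]

x̄ = F·x = [7, -12]
P̄ = F·P·Fᵀ + Q = [15 0; 0 26]
S = H·P̄·Hᵀ + R = [137 45; 45 124]
K = P̄·Hᵀ·S⁻¹ = [4905/14963 30/14963; 180/1151 -548/1151]
x' − x̄ = [-89190/14963, 13200/1151] = K·y
y = (KᵀK)⁻¹·Kᵀ·(x' − x̄) = [-18, -30]
z = y + H·x̄ = [-18, -30] + [21, 31] = [3, 1]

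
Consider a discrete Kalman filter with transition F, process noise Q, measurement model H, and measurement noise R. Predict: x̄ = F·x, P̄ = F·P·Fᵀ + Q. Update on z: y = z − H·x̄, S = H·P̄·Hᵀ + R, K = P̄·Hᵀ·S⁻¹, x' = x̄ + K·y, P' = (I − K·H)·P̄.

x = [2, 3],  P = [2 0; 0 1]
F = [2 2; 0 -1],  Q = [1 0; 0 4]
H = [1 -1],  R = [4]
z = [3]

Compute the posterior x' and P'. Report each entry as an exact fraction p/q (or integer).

x̄ = F·x = [10, -3]
P̄ = F·P·Fᵀ + Q = [13 -2; -2 5]
y = z − H·x̄ = [-10]
S = H·P̄·Hᵀ + R = [26]
K = P̄·Hᵀ·S⁻¹ = [15/26; -7/26]
x' = x̄ + K·y = [55/13, -4/13]
P' = (I − K·H)·P̄ = [113/26 53/26; 53/26 81/26]

x' = [55/13, -4/13]
P' = [113/26 53/26; 53/26 81/26]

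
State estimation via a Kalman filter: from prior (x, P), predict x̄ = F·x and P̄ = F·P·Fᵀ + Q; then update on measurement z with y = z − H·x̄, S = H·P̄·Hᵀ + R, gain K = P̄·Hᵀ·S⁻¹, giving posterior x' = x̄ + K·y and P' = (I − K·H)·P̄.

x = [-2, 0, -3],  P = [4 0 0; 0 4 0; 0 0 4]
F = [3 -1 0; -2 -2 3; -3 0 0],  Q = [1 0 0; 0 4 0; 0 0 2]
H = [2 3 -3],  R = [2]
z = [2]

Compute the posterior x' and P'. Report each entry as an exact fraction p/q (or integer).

x̄ = F·x = [-6, -5, 6]
P̄ = F·P·Fᵀ + Q = [41 -16 -36; -16 72 24; -36 24 38]
y = z − H·x̄ = [47]
S = H·P̄·Hᵀ + R = [964]
K = P̄·Hᵀ·S⁻¹ = [71/482; 28/241; -57/482]
x' = x̄ + K·y = [445/482, 111/241, 213/482]
P' = (I − K·H)·P̄ = [4840/241 -7832/241 -4629/241; -7832/241 14216/241 8976/241; -4629/241 8976/241 5909/241]

x' = [445/482, 111/241, 213/482]
P' = [4840/241 -7832/241 -4629/241; -7832/241 14216/241 8976/241; -4629/241 8976/241 5909/241]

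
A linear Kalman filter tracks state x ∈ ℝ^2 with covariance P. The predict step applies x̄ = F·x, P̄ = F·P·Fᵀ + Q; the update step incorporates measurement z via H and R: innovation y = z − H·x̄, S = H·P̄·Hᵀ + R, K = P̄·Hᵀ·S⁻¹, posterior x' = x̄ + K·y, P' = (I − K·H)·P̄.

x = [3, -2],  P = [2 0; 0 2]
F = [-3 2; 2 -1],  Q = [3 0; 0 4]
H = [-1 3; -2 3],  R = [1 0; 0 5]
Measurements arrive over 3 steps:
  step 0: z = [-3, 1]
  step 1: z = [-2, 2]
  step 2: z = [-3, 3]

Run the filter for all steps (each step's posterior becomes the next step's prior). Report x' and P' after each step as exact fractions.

step 0: x̄ = F·x = [-13, 8]
step 0: P̄ = F·P·Fᵀ + Q = [29 -16; -16 14]
step 0: y = z − H·x̄ = [-40, -49]
step 0: S = H·P̄·Hᵀ + R = [252 328; 328 439]
step 0: K = P̄·Hᵀ·S⁻¹ = [965/3044 -364/761; 595/1522 -94/761]
step 0: x' = x̄ + K·y = [-1707/761, -1206/761]
step 0: P' = (I − K·H)·P̄ = [8245/3044 1535/1522; 1535/1522 355/761]
step 1: x̄ = F·x = [2709/761, -2208/761]
step 1: P̄ = F·P·Fᵀ + Q = [52177/3044 -7705/761; -7705/761 8574/761]
step 1: y = z − H·x̄ = [7811/761, 13564/761]
step 1: S = H·P̄·Hᵀ + R = [548805/3044 345199/1522; 345199/1522 225608/761]
step 1: K = P̄·Hᵀ·S⁻¹ = [1759177/6113599 -2679176/6113599; 2323448/6113599 -662926/6113599]
step 1: x' = x̄ + K·y = [-7933866/6113599, -5706048/6113599]
step 1: P' = (I − K·H)·P̄ = [15155057/6113599 5638078/6113599; 5638078/6113599 2653842/6113599]
step 2: x̄ = F·x = [12389502/6113599, -10161684/6113599]
step 2: P̄ = F·P·Fᵀ + Q = [97694742/6113599 -56771480/6113599; -56771480/6113599 65176154/6113599]
step 2: y = z − H·x̄ = [24533757/6113599, 73604853/6113599]
step 2: S = H·P̄·Hᵀ + R = [1031022607/6113599 1292918190/6113599; 1292918190/6113599 1689190109/6113599]
step 2: K = P̄·Hᵀ·S⁻¹ = [3288864078/11442645137 -4994613912/11442645137; 4347439702/11442645137 -1233898574/11442645137]
step 2: x' = x̄ + K·y = [-23745580284/11442645137, -16428692484/11442645137]
step 2: P' = (I − K·H)·P̄ = [28261933638/11442645137 10516932572/11442645137; 10516932572/11442645137 4954790758/11442645137]

step 0: x' = [-1707/761, -1206/761], P' = [8245/3044 1535/1522; 1535/1522 355/761]
step 1: x' = [-7933866/6113599, -5706048/6113599], P' = [15155057/6113599 5638078/6113599; 5638078/6113599 2653842/6113599]
step 2: x' = [-23745580284/11442645137, -16428692484/11442645137], P' = [28261933638/11442645137 10516932572/11442645137; 10516932572/11442645137 4954790758/11442645137]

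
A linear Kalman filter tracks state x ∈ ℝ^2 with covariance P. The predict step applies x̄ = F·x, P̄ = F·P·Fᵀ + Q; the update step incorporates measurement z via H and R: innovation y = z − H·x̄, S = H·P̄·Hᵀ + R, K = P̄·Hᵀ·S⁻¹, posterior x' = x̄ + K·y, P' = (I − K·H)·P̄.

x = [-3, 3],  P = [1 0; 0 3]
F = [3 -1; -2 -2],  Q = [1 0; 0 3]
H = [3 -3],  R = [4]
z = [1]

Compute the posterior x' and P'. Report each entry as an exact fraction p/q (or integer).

x' = [-2061/292, -2109/292]
P' = [2275/292 2223/292; 2223/292 2299/292]

x̄ = F·x = [-12, 0]
P̄ = F·P·Fᵀ + Q = [13 0; 0 19]
y = z − H·x̄ = [37]
S = H·P̄·Hᵀ + R = [292]
K = P̄·Hᵀ·S⁻¹ = [39/292; -57/292]
x' = x̄ + K·y = [-2061/292, -2109/292]
P' = (I − K·H)·P̄ = [2275/292 2223/292; 2223/292 2299/292]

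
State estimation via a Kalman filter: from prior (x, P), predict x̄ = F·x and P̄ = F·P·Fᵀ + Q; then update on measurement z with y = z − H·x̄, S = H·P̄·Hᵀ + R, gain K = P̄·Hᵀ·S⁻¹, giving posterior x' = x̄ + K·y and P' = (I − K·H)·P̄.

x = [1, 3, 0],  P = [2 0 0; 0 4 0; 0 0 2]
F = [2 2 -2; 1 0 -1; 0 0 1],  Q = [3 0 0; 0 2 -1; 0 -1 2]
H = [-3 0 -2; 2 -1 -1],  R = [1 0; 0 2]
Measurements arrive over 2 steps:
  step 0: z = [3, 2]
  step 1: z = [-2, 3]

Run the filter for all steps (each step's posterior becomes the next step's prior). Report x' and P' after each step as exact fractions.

step 0: x̄ = F·x = [8, 1, 0]
step 0: P̄ = F·P·Fᵀ + Q = [35 8 -4; 8 6 -3; -4 -3 4]
step 0: y = z − H·x̄ = [27, -13]
step 0: S = H·P̄·Hᵀ + R = [284 -180; -180 130]
step 0: K = P̄·Hᵀ·S⁻¹ = [-73/452 321/1130; 0 1/10; -55/226 -459/1130]
step 0: x' = x̄ + K·y = [-121/2260, -3/10, -729/565]
step 0: P' = (I − K·H)·P̄ = [1323/2260 7/5 -901/1130; 7/5 47/10 -21/10; -901/1130 -21/10 1489/1130]
step 1: x̄ = F·x = [2117/1130, 559/452, -729/565]
step 1: P̄ = F·P·Fᵀ + Q = [36042/565 3163/226 -4763/565; 3163/226 2485/452 -352/113; -4763/565 -352/113 3749/1130]
step 1: y = z − H·x̄ = [235/226, -1809/2260]
step 1: S = H·P̄·Hᵀ + R = [55057/113 -75015/226; -75015/226 536723/2260]
step 1: K = P̄·Hᵀ·S⁻¹ = [-2134375/12514222 1723231/6257111; 18737/12514222 687800/6257111; -2787187/12514222 -2397309/6257111]
step 1: x' = x̄ + K·y = [18466719/12514222, 7197527/6257111, -7603517/6257111]
step 1: P' = (I − K·H)·P̄ = [5293535/12514222 10567261/12514222 -6873115/12514222; 10567261/12514222 17121791/6257111 -7930130/6257111; -6873115/12514222 -7930130/6257111 5851633/6257111]

step 0: x' = [-121/2260, -3/10, -729/565], P' = [1323/2260 7/5 -901/1130; 7/5 47/10 -21/10; -901/1130 -21/10 1489/1130]
step 1: x' = [18466719/12514222, 7197527/6257111, -7603517/6257111], P' = [5293535/12514222 10567261/12514222 -6873115/12514222; 10567261/12514222 17121791/6257111 -7930130/6257111; -6873115/12514222 -7930130/6257111 5851633/6257111]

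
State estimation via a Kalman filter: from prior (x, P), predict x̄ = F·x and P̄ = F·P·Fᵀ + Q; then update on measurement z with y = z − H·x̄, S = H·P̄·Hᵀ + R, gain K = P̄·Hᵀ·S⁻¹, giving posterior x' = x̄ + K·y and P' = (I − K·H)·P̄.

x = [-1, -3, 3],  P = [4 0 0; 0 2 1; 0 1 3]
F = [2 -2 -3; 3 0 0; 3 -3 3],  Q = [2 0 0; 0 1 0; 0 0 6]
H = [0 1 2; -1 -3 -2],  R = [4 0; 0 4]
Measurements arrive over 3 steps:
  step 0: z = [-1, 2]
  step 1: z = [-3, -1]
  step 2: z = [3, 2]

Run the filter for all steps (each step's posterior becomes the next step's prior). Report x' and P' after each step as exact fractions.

step 0: x̄ = F·x = [-5, -3, 15]
step 0: P̄ = F·P·Fᵀ + Q = [65 24 12; 24 37 36; 12 36 69]
step 0: y = z − H·x̄ = [-28, 18]
step 0: S = H·P̄·Hᵀ + R = [461 -723; -723 1302]
step 0: K = P̄·Hᵀ·S⁻¹ = [-17969/25831 -39517/77493; -2581/25831 -5540/25831; 1026/1987 176/1987]
step 0: x' = x̄ + K·y = [136875/25831, -104945/25831, 4245/1987]
step 0: P' = (I − K·H)·P̄ = [1262344/77493 -148108/25831 2932/1987; -148108/25831 90296/25831 -3870/1987; 2932/1987 -3870/1987 3987/1987]
step 1: x̄ = F·x = [318085/25831, 410625/25831, 891015/25831]
step 1: P̄ = F·P·Fᵀ + Q = [8058607/77493 3070292/25831 4112003/25831; 3070292/25831 3812863/25831 5463048/25831; 4112003/25831 5463048/25831 9478773/25831]
step 1: y = z − H·x̄ = [-2270148/25831, 3306159/25831]
step 1: S = H·P̄·Hᵀ + R = [63683471/25831 -104352363/25831; -104352363/25831 526340176/77493]
step 1: K = P̄·Hᵀ·S⁻¹ = [-13720153761/32941904819 -11938423511/32941904819; -7932080999/32941904819 -9493525650/32941904819; 19384312557/32941904819 4120648647/32941904819]
step 1: x' = x̄ + K·y = [83418337574/32941904819, 5677759767/32941904819, -39874857738/32941904819]
step 1: P' = (I − K·H)·P̄ = [125202295688/32941904819 -11283993300/32941904819 -21798310872/32941904819; -11283993300/32941904819 40493209948/32941904819 -36110766972/32941904819; -21798310872/32941904819 -36110766972/32941904819 56824008600/32941904819]
step 2: x̄ = F·x = [275105728828/32941904819, 250255012722/32941904819, 113597160207/32941904819]
step 2: P̄ = F·P·Fᵀ + Q = [1158604382782/32941904819 1015102531776/32941904819 575227507716/32941904819; 1015102531776/32941904819 1159762566011/32941904819 1032191803044/32941904819; 575227507716/32941904819 1032191803044/32941904819 2661063146238/32941904819]
step 2: y = z − H·x̄ = [-378623618679/32941904819, 77585229238/1937759107]
step 2: S = H·P̄·Hᵀ + R = [16064549982415/32941904819 -1443919544385/1937759107; -1443919544385/1937759107 2538253796421/1937759107]
step 2: K = P̄·Hᵀ·S⁻¹ = [-192192833820631/458652032669045 -99746361466103/275191219601427; -110663950492973/458652032669045 -26533397540090/91730406533809; 54054910680258/91730406533809 11630256619742/91730406533809]
step 2: x' = x̄ + K·y = [-1850594969589577/1375956098007135, -555554438607997/458652032669045, 160693862962727/91730406533809]
step 2: P' = (I − K·H)·P̄ = [5233746020839336/1375956098007135 -155417464278284/458652032669045 -61335387100424/91730406533809; -155417464278284/458652032669045 564370608525988/458652032669045 -100702641049788/91730406533809; -61335387100424/91730406533809 -100702641049788/91730406533809 158461141885410/91730406533809]

step 0: x' = [136875/25831, -104945/25831, 4245/1987], P' = [1262344/77493 -148108/25831 2932/1987; -148108/25831 90296/25831 -3870/1987; 2932/1987 -3870/1987 3987/1987]
step 1: x' = [83418337574/32941904819, 5677759767/32941904819, -39874857738/32941904819], P' = [125202295688/32941904819 -11283993300/32941904819 -21798310872/32941904819; -11283993300/32941904819 40493209948/32941904819 -36110766972/32941904819; -21798310872/32941904819 -36110766972/32941904819 56824008600/32941904819]
step 2: x' = [-1850594969589577/1375956098007135, -555554438607997/458652032669045, 160693862962727/91730406533809], P' = [5233746020839336/1375956098007135 -155417464278284/458652032669045 -61335387100424/91730406533809; -155417464278284/458652032669045 564370608525988/458652032669045 -100702641049788/91730406533809; -61335387100424/91730406533809 -100702641049788/91730406533809 158461141885410/91730406533809]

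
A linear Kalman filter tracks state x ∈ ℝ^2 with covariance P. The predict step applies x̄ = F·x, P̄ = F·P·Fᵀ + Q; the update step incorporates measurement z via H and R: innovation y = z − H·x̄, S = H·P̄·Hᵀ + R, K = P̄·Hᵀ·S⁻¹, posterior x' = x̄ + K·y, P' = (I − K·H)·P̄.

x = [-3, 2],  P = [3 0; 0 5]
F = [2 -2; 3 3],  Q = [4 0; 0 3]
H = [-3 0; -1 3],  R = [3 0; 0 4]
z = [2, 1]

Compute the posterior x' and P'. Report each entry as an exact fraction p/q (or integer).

x̄ = F·x = [-10, -3]
P̄ = F·P·Fᵀ + Q = [36 -12; -12 75]
y = z − H·x̄ = [-28, 0]
S = H·P̄·Hᵀ + R = [327 216; 216 787]
K = P̄·Hᵀ·S⁻¹ = [-23148/70231 -72/70231; -60/553 183/553]
x' = x̄ + K·y = [-7738/10033, 3/79]
P' = (I − K·H)·P̄ = [23148/70231 60/553; 60/553 264/553]

x' = [-7738/10033, 3/79]
P' = [23148/70231 60/553; 60/553 264/553]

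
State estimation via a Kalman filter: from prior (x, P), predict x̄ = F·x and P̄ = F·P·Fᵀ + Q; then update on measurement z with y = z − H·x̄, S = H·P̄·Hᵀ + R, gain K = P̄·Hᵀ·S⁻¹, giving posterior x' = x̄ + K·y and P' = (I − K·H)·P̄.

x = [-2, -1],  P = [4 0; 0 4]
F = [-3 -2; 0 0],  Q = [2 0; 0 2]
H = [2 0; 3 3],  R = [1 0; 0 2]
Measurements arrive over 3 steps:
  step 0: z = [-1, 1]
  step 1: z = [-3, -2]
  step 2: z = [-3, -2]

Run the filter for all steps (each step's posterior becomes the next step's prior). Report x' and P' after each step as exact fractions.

step 0: x' = [-919/2413, 1551/2413], P' = [540/2413 -486/2413; -486/2413 920/2413]
step 1: x' = [-478092/359393, 214647/359393], P' = [75340/359393 -67806/359393; -67806/359393 132904/359393]
step 2: x' = [-12036390/10640417, 22242504/53202085], P' = [2229580/10640417 -2006622/10640417; -2006622/10640417 19670216/53202085]

step 0: x̄ = F·x = [8, 0]
step 0: P̄ = F·P·Fᵀ + Q = [54 0; 0 2]
step 0: y = z − H·x̄ = [-17, -23]
step 0: S = H·P̄·Hᵀ + R = [217 324; 324 506]
step 0: K = P̄·Hᵀ·S⁻¹ = [1080/2413 81/2413; -972/2413 651/2413]
step 0: x' = x̄ + K·y = [-919/2413, 1551/2413]
step 0: P' = (I − K·H)·P̄ = [540/2413 -486/2413; -486/2413 920/2413]
step 1: x̄ = F·x = [-345/2413, 0]
step 1: P̄ = F·P·Fᵀ + Q = [7534/2413 0; 0 2]
step 1: y = z − H·x̄ = [-6549/2413, -3791/2413]
step 1: S = H·P̄·Hᵀ + R = [32549/2413 45204/2413; 45204/2413 116066/2413]
step 1: K = P̄·Hᵀ·S⁻¹ = [150680/359393 11301/359393; -135612/359393 97647/359393]
step 1: x' = x̄ + K·y = [-478092/359393, 214647/359393]
step 1: P' = (I − K·H)·P̄ = [75340/359393 -67806/359393; -67806/359393 132904/359393]
step 2: x̄ = F·x = [1004982/359393, 0]
step 2: P̄ = F·P·Fᵀ + Q = [1114790/359393 0; 0 2]
step 2: y = z − H·x̄ = [-3088143/359393, -3733732/359393]
step 2: S = H·P̄·Hᵀ + R = [4818553/359393 6688740/359393; 6688740/359393 17220970/359393]
step 2: K = P̄·Hᵀ·S⁻¹ = [4459160/10640417 334437/10640417; -4013244/10640417 14455659/53202085]
step 2: x' = x̄ + K·y = [-12036390/10640417, 22242504/53202085]
step 2: P' = (I − K·H)·P̄ = [2229580/10640417 -2006622/10640417; -2006622/10640417 19670216/53202085]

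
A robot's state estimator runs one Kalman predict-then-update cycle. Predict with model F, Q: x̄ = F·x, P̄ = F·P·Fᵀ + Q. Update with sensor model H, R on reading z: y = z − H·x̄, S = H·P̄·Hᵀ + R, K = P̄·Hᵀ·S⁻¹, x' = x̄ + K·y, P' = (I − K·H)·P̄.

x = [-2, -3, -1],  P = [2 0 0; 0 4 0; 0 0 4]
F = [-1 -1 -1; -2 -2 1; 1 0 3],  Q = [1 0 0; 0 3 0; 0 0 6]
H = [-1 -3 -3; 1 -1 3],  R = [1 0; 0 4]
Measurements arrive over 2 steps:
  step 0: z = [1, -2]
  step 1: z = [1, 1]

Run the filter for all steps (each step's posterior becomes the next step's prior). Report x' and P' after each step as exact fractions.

step 0: x̄ = F·x = [6, 9, -5]
step 0: P̄ = F·P·Fᵀ + Q = [11 8 -14; 8 31 8; -14 8 44]
step 0: y = z − H·x̄ = [19, 16]
step 0: S = H·P̄·Hᵀ + R = [795 -294; -294 294]
step 0: K = P̄·Hᵀ·S⁻¹ = [-32/501 -9649/49098; -124/501 -3995/16366; -32/501 2539/8183]
step 0: x' = x̄ + K·y = [40310/24549, 9617/24549, -30665/24549]
step 0: P' = (I − K·H)·P̄ = [185719/49098 10433/49098 -35647/24549; 10433/49098 15023/49098 -7225/24549; -35647/24549 -7225/24549 19630/24549]
step 1: x̄ = F·x = [-19262/24549, -130519/24549, -51685/24549]
step 1: P̄ = F·P·Fᵀ + Q = [69239/24549 159106/24549 7297/24549; 159106/24549 707981/24549 84323/24549; 7297/24549 84323/24549 405883/49098]
step 1: y = z − H·x̄ = [-541325/24549, 68347/24549]
step 1: S = H·P̄·Hᵀ + R = [21616645/49098 -1279403/49098; -1279403/49098 3843043/49098]
step 1: K = P̄·Hᵀ·S⁻¹ = [-92530808/1658658687 -89481736/1658658687; -137474836/552886229 -130909392/552886229; -36112368/552886229 140993963/552886229]
step 1: x' = x̄ + K·y = [489810086/1658658687, -272551075/552886229, 24812304/552886229]
step 1: P' = (I − K·H)·P̄ = [2287763477/1658658687 37538146/552886229 -281452887/552886229; 37538146/552886229 165278101/552886229 -131965871/552886229; -281452887/552886229 -131965871/552886229 237820956/552886229]

step 0: x' = [40310/24549, 9617/24549, -30665/24549], P' = [185719/49098 10433/49098 -35647/24549; 10433/49098 15023/49098 -7225/24549; -35647/24549 -7225/24549 19630/24549]
step 1: x' = [489810086/1658658687, -272551075/552886229, 24812304/552886229], P' = [2287763477/1658658687 37538146/552886229 -281452887/552886229; 37538146/552886229 165278101/552886229 -131965871/552886229; -281452887/552886229 -131965871/552886229 237820956/552886229]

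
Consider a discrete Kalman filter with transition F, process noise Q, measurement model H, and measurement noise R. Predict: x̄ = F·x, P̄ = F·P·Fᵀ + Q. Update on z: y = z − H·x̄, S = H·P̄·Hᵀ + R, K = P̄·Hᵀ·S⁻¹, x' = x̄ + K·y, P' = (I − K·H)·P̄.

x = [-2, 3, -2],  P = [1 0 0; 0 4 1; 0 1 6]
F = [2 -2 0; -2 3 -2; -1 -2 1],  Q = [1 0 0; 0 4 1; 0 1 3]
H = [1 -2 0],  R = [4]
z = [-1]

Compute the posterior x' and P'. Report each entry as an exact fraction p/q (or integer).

x' = [-7/5, 17/345, 682/345]
P' = [36/5 16/5 -4/5; 16/5 824/345 -266/345; -4/5 -266/345 3494/345]

x̄ = F·x = [-10, 17, -6]
P̄ = F·P·Fᵀ + Q = [21 -24 12; -24 56 -26; 12 -26 22]
y = z − H·x̄ = [43]
S = H·P̄·Hᵀ + R = [345]
K = P̄·Hᵀ·S⁻¹ = [1/5; -136/345; 64/345]
x' = x̄ + K·y = [-7/5, 17/345, 682/345]
P' = (I − K·H)·P̄ = [36/5 16/5 -4/5; 16/5 824/345 -266/345; -4/5 -266/345 3494/345]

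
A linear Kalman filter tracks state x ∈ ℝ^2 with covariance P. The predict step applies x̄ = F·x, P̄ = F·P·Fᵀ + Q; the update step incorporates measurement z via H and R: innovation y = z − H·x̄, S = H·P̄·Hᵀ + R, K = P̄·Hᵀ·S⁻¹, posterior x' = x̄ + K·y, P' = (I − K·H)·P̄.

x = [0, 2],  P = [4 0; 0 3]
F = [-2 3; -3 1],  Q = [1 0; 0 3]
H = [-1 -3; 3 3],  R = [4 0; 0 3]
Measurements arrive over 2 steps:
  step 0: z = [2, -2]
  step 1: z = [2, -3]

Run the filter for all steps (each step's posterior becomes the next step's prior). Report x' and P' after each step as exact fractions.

step 0: x' = [2339/5778, -1867/1926], P' = [16115/11556 -3751/3852; -3751/3852 1115/1284]
step 1: x' = [-29248992/32189147, -6199550/32189147], P' = [27989981/32189147 -18129483/32189147; -18129483/32189147 17609913/32189147]

step 0: x̄ = F·x = [6, 2]
step 0: P̄ = F·P·Fᵀ + Q = [44 33; 33 42]
step 0: y = z − H·x̄ = [14, -26]
step 0: S = H·P̄·Hᵀ + R = [624 -906; -906 1371]
step 0: K = P̄·Hᵀ·S⁻¹ = [4411/11556 2431/5778; -1571/3852 -203/1926]
step 0: x' = x̄ + K·y = [2339/5778, -1867/1926]
step 0: P' = (I − K·H)·P̄ = [16115/11556 -3751/3852; -3751/3852 1115/1284]
step 1: x̄ = F·x = [-21481/5778, -701/321]
step 1: P̄ = F·P·Fᵀ + Q = [301367/11556 13921/642; 13921/642 2382/107]
step 1: y = z − H·x̄ = [-47779/5778, 28321/1926]
step 1: S = H·P̄·Hᵀ + R = [4166363/11556 -2075447/3852; -2075447/3852 1063631/1284]
step 1: K = P̄·Hᵀ·S⁻¹ = [6599617/32189147 9860498/32189147; -8675064/32189147 -519570/32189147]
step 1: x' = x̄ + K·y = [-29248992/32189147, -6199550/32189147]
step 1: P' = (I − K·H)·P̄ = [27989981/32189147 -18129483/32189147; -18129483/32189147 17609913/32189147]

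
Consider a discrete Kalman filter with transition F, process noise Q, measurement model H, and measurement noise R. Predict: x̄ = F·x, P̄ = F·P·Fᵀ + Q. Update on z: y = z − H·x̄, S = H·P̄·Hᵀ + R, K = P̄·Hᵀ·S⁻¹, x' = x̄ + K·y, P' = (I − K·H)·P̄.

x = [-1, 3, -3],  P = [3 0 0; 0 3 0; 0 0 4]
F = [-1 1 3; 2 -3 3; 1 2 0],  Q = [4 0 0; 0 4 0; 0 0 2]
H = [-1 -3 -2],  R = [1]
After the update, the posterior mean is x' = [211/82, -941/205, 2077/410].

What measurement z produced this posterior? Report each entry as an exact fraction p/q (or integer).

z = [1]

x̄ = F·x = [-5, -20, 5]
P̄ = F·P·Fᵀ + Q = [46 21 3; 21 79 -12; 3 -12 17]
S = H·P̄·Hᵀ + R = [820]
K = P̄·Hᵀ·S⁻¹ = [-23/164; -117/410; -1/820]
x' − x̄ = [621/82, 3159/205, 27/410] = K·y
y = (KᵀK)⁻¹·Kᵀ·(x' − x̄) = [-54]
z = y + H·x̄ = [-54] + [55] = [1]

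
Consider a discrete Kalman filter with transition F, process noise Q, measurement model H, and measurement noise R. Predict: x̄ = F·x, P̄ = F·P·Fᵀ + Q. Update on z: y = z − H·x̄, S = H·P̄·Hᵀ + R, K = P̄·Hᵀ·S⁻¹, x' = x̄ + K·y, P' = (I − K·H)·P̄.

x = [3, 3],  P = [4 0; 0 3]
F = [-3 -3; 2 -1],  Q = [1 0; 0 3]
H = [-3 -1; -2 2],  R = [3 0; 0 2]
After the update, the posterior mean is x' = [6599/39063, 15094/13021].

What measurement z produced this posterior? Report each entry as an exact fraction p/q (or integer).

z = [-2, 2]

x̄ = F·x = [-18, 3]
P̄ = F·P·Fᵀ + Q = [64 -15; -15 22]
S = H·P̄·Hᵀ + R = [511 400; 400 466]
K = P̄·Hᵀ·S⁻¹ = [-9641/39063 -4969/39063; -3147/13021 4769/13021]
x' − x̄ = [709733/39063, -23969/13021] = K·y
y = (KᵀK)⁻¹·Kᵀ·(x' − x̄) = [-53, -40]
z = y + H·x̄ = [-53, -40] + [51, 42] = [-2, 2]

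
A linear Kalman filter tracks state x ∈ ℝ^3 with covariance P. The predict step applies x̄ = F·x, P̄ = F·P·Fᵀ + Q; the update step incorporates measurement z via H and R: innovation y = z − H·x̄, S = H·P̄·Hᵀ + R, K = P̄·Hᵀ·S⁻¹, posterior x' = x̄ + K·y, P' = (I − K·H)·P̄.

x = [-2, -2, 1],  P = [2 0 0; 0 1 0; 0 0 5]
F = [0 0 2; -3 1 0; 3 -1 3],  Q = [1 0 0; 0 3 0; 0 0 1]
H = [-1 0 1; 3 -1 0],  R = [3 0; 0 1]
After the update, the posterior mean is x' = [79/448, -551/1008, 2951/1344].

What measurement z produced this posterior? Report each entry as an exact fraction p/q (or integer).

x̄ = F·x = [2, 4, -1]
P̄ = F·P·Fᵀ + Q = [21 0 30; 0 22 -19; 30 -19 65]
S = H·P̄·Hᵀ + R = [29 46; 46 212]
K = P̄·Hᵀ·S⁻¹ = [-55/224 157/448; -377/504 59/1008; 401/672 517/1344]
x' − x̄ = [-817/448, -4583/1008, 4295/1344] = K·y
y = (KᵀK)⁻¹·Kᵀ·(x' − x̄) = [6, -1]
z = y + H·x̄ = [6, -1] + [-3, 2] = [3, 1]

z = [3, 1]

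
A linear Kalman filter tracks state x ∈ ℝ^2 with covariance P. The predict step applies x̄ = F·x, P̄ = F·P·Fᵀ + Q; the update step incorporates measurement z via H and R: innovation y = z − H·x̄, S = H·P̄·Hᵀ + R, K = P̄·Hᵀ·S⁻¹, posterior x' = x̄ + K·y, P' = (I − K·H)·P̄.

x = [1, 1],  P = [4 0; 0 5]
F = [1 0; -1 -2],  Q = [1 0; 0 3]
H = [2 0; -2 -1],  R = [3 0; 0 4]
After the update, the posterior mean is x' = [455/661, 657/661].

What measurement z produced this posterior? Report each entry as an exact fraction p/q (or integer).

z = [1, -3]

x̄ = F·x = [1, -3]
P̄ = F·P·Fᵀ + Q = [5 -4; -4 27]
S = H·P̄·Hᵀ + R = [23 -12; -12 35]
K = P̄·Hᵀ·S⁻¹ = [278/661 -18/661; -508/661 -533/661]
x' − x̄ = [-206/661, 2640/661] = K·y
y = (KᵀK)⁻¹·Kᵀ·(x' − x̄) = [-1, -4]
z = y + H·x̄ = [-1, -4] + [2, 1] = [1, -3]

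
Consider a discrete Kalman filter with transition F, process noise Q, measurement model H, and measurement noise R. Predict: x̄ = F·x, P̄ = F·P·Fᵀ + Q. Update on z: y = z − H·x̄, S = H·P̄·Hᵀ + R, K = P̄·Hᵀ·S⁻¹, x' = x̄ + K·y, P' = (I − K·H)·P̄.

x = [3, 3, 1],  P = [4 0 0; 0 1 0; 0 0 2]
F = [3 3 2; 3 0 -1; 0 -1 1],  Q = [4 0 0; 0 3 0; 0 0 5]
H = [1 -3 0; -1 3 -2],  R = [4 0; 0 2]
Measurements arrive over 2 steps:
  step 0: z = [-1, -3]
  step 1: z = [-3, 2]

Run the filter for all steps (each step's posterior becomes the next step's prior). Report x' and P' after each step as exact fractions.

step 0: x' = [90651/4472, 30481/4472, 6167/4472], P' = [224749/4472 76495/4472 2801/4472; 76495/4472 27749/4472 3355/4472; 2801/4472 3355/4472 5501/4472]
step 1: x' = [331205069/20774744, 132869555/20774744, 12759511/20774744], P' = [1227876231/10387372 416275681/10387372 8255261/10387372; 416275681/10387372 144867591/10387372 7877243/10387372; 8255261/10387372 7877243/10387372 11699193/10387372]

step 0: x̄ = F·x = [20, 8, -2]
step 0: P̄ = F·P·Fᵀ + Q = [57 32 1; 32 41 -2; 1 -2 8]
step 0: y = z − H·x̄ = [3, -11]
step 0: S = H·P̄·Hᵀ + R = [238 -248; -248 296]
step 0: K = P̄·Hᵀ·S⁻¹ = [-148/559 -433/4472; -211/559 21/4472; -227/559 -1869/4472]
step 0: x' = x̄ + K·y = [90651/4472, 30481/4472, 6167/4472]
step 0: P' = (I − K·H)·P̄ = [224749/4472 76495/4472 2801/4472; 76495/4472 27749/4472 3355/4472; 2801/4472 3355/4472 5501/4472]
step 1: x̄ = F·x = [187865/2236, 132893/2236, -12157/2236]
step 1: P̄ = F·P·Fᵀ + Q = [940789/1118 674633/1118 -72493/1118; 674633/1118 506213/1118 -55807/1118; -72493/1118 -55807/1118 12225/1118]
step 1: y = z − H·x̄ = [102053/1118, -57664/559]
step 1: S = H·P̄·Hᵀ + R = [726690/559 -819382/559; -819382/559 939878/559]
step 1: K = P̄·Hᵀ·S⁻¹ = [-5237703/10387372 2220145/10387372; -4581773/10387372 1286303/10387372; -3844117/10387372 -4010959/10387372]
step 1: x' = x̄ + K·y = [331205069/20774744, 132869555/20774744, 12759511/20774744]
step 1: P' = (I − K·H)·P̄ = [1227876231/10387372 416275681/10387372 8255261/10387372; 416275681/10387372 144867591/10387372 7877243/10387372; 8255261/10387372 7877243/10387372 11699193/10387372]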